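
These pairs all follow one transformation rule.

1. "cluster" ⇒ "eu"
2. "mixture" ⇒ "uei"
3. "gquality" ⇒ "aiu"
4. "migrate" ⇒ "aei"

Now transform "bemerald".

Rule — move the first 3 characters to the end (rotate left by 3), then keep only the vowels.
Starting from "bemerald": after the first operation, "eraldbem"; after the second, "eae".
(Check on "gquality": → "alitygqu" → "aiu" ✓)

eae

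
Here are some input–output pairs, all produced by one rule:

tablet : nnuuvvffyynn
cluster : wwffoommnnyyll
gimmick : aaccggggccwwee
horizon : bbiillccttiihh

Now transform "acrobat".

Rule — double every character, then shift every letter 6 places backward in the alphabet (wrapping around).
On "acrobat": the first step gives "aaccrroobbaatt", and the second then gives "uuwwlliivvuunn".

uuwwlliivvuunn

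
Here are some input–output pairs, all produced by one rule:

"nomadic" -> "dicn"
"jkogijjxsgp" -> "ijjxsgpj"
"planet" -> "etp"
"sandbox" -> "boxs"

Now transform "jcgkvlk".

In each case the input is transformed by: move the first character to the end, then delete the first 3 characters.
On "jcgkvlk": the first step gives "cgkvlkj", and the second then gives "vlkj".

vlkj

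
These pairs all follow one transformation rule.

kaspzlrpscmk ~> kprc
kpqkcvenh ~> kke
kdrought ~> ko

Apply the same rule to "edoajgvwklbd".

Each output is the input with this applied: move the last 2 characters to the front (rotate right by 2), then keep one character in every 3, starting at position 3 (positions 3rd, 6th, 9th, ...).
Applying that to "edoajgvwklbd" gives "eavl".

eavl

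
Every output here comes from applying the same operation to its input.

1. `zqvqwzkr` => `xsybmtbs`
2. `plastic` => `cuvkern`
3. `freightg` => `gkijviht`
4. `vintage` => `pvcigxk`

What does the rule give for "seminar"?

okpctug

The pattern: move the first 2 characters to the end (rotate left by 2), then shift every letter 2 places forward in the alphabet (wrapping around).
Working it through for "seminar": intermediate "minarse", final "okpctug".
(Check on "plastic": → "asticpl" → "cuvkern" ✓)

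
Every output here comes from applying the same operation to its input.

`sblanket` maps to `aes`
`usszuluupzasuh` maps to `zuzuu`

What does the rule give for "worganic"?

giw

The pattern: keep one character in every 3, starting at position 1 (positions 1st, 4th, 7th, ...), then move the first character to the end.
Applying both steps to "worganic": "wgi", then "giw".
(Check on "usszuluupzasuh": → "uzuzu" → "zuzuu" ✓)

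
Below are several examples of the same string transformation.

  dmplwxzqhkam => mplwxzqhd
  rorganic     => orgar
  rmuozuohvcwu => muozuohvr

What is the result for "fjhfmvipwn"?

jhfmvif

Rule — delete the last 3 characters, then move the first character to the end.
Starting from "fjhfmvipwn": after the first operation, "fjhfmvi"; after the second, "jhfmvif".
(Check on "dmplwxzqhkam": → "dmplwxzqh" → "mplwxzqhd" ✓)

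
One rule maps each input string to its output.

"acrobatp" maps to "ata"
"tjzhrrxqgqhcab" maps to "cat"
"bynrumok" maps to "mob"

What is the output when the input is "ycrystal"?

In each case the input is transformed by: swap the first and last characters, then keep only the last 3 characters.
Applying both steps to "ycrystal": "lcrystay", then "tay".

tay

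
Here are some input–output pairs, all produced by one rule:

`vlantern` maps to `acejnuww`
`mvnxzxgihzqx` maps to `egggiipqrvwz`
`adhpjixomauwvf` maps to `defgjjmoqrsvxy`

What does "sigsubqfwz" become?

Looking at the pairs, the operation is to shift every letter 9 places forward in the alphabet (wrapping around), then sort the characters into alphabetical order.
On "sigsubqfwz": the first step gives "brpbdkzofi", and the second then gives "bbdfikoprz".

bbdfikoprz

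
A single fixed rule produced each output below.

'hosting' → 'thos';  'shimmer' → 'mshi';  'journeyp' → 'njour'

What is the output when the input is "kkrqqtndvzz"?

dkkrqqtn

The pattern: delete the last 3 characters, then move the last character to the front.
"kkrqqtndvzz" → "kkrqqtnd" → "dkkrqqtn".
(Check on "hosting": → "host" → "thos" ✓)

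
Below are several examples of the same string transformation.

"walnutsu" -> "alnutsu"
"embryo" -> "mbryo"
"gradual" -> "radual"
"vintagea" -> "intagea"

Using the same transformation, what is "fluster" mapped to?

luster

Rule — delete the first character.
"fluster" → "luster".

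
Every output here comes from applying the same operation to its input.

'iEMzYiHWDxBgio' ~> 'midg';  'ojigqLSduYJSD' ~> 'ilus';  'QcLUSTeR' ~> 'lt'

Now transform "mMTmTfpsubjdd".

The rule is to keep one character in every 3, starting at position 3 (positions 3rd, 6th, 9th, ...), then convert every letter to lowercase.
On "mMTmTfpsubjdd": the first step gives "Tfud", and the second then gives "tfud".

tfud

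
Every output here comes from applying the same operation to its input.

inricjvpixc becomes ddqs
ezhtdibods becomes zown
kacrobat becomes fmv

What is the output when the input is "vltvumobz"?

qqj

The pattern: shift every letter 5 places backward in the alphabet (wrapping around), then keep one character in every 3, starting at position 1 (positions 1st, 4th, 7th, ...).
Applying that to "vltvumobz" gives "qqj".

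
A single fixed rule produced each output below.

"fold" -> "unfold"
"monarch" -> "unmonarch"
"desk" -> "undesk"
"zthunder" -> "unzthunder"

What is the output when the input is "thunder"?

unthunder

The pattern: prepend "un".
On "thunder" that produces "unthunder".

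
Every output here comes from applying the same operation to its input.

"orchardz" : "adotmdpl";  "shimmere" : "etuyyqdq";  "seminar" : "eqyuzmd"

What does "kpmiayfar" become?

The pattern: shift every letter 12 places forward in the alphabet (wrapping around).
Doing the same to "kpmiayfar": "wbyumkrmd".

wbyumkrmd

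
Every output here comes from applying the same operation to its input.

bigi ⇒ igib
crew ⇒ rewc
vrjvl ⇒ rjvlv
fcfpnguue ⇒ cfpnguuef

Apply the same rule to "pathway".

athwayp

In each case the input is transformed by: move the first character to the end.
"pathway" → "athwayp".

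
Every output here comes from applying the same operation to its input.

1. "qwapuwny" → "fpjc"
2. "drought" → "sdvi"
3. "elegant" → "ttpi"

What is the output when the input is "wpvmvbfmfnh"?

lkkuuw

In each case the input is transformed by: keep every other character starting from the first (positions 1st, 3rd, 5th, ...), then shift every letter 11 places backward in the alphabet (wrapping around).
"wpvmvbfmfnh" → "wvvffh" → "lkkuuw".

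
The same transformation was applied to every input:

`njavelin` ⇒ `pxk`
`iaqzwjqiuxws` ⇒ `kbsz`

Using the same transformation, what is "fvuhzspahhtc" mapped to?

Each output is the input with this applied: keep one character in every 3, starting at position 1 (positions 1st, 4th, 7th, ...), then shift every letter 2 places forward in the alphabet (wrapping around).
Working it through for "fvuhzspahhtc": intermediate "fhph", final "hjrj".

hjrj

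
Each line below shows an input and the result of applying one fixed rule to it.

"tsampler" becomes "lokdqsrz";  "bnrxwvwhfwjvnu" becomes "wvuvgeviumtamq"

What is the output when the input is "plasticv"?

rshbuokz

The rule is to move the first 3 characters to the end (rotate left by 3), then shift every letter 1 place backward in the alphabet (wrapping around).
Working it through for "plasticv": intermediate "sticvpla", final "rshbuokz".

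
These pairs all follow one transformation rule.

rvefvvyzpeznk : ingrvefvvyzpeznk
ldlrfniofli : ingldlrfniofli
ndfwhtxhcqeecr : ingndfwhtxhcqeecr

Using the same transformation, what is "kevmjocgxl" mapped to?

ingkevmjocgxl

Each output is the input with this applied: prepend "ing".
Doing the same to "kevmjocgxl": "ingkevmjocgxl".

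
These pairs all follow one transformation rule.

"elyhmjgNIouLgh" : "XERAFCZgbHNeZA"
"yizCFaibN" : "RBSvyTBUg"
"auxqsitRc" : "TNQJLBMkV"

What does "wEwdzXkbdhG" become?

The transformation: flip the case of every letter, then shift every letter 7 places backward in the alphabet (wrapping around).
On "wEwdzXkbdhG": the first step gives "WeWDZxKBDHg", and the second then gives "PxPWSqDUWAz".

PxPWSqDUWAz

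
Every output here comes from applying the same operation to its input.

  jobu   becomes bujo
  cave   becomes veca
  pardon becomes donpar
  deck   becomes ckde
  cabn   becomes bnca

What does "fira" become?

rafi

Rule — swap the front and back halves of the string.
For "fira" the result is "rafi".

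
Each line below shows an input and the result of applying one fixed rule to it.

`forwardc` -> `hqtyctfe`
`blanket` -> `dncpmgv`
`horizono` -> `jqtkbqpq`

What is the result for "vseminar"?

The transformation: shift every letter 2 places forward in the alphabet (wrapping around).
So "vseminar" becomes "xugokpct".

xugokpct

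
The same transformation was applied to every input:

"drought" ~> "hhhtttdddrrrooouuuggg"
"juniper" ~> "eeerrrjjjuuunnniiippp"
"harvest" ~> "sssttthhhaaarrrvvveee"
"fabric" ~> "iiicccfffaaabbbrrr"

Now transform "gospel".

eeelllgggooosssppp

Rule — move the last 2 characters to the front (rotate right by 2), then repeat every character 3 times.
For "gospel", step one produces "elgosp"; step two turns that into "eeelllgggooosssppp".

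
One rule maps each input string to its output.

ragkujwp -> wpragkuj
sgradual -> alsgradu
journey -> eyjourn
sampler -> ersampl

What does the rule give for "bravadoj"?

The rule is to move the last 2 characters to the front (rotate right by 2).
Applying that to "bravadoj" gives "ojbravad".

ojbravad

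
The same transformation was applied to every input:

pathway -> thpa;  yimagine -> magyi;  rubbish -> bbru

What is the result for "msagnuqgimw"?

agnuqgms

The rule is to delete the last 3 characters, then move the first 2 characters to the end (rotate left by 2).
"msagnuqgimw" → "agnuqgms".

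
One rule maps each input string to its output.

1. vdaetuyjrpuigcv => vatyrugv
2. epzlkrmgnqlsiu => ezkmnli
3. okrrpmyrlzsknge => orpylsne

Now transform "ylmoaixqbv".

ymaxb

In each case the input is transformed by: keep every other character starting from the first (positions 1st, 3rd, 5th, ...).
"ylmoaixqbv" → "ymaxb".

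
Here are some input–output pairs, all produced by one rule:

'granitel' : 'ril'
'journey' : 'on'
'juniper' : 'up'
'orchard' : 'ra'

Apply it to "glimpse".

What's happening: keep one character in every 3, starting at position 2 (positions 2nd, 5th, 8th, ...).
Applying that to "glimpse" gives "lp".

lp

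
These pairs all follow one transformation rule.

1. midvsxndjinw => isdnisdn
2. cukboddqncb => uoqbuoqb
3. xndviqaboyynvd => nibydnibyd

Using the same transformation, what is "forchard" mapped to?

ohdohd

Rule — keep one character in every 3, starting at position 2 (positions 2nd, 5th, 8th, ...), then write the whole string twice.
Starting from "forchard": after the first operation, "ohd"; after the second, "ohdohd".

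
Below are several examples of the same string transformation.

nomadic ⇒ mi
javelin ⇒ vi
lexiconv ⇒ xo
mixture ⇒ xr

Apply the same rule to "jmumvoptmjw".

uom

In each case the input is transformed by: keep one character in every 3, starting at position 3 (positions 3rd, 6th, 9th, ...).
Doing the same to "jmumvoptmjw": "uom".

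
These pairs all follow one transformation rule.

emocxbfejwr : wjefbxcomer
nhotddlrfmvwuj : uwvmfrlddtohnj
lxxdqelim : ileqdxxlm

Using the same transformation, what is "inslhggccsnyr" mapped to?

ynsccgghlsnir

What's happening: reverse the string, then move the first character to the end.
Applying that to "inslhggccsnyr" gives "ynsccgghlsnir".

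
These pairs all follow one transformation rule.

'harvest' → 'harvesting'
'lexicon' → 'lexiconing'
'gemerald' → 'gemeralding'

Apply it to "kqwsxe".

kqwsxeing

The pattern: append "ing".
On "kqwsxe" that produces "kqwsxeing".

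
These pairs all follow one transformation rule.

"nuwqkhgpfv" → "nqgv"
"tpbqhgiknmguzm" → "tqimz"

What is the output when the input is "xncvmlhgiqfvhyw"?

xvhqh

Looking at the pairs, the operation is to keep one character in every 3, starting at position 1 (positions 1st, 4th, 7th, ...).
Applying that to "xncvmlhgiqfvhyw" gives "xvhqh".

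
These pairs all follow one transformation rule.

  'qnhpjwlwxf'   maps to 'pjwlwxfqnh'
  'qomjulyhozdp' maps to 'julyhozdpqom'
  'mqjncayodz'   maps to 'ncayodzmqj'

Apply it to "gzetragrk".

tragrkgze

The rule is to move the first 3 characters to the end (rotate left by 3).
On "gzetragrk" that produces "tragrkgze".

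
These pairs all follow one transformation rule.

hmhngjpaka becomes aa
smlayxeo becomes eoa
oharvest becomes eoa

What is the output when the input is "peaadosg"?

oeaa

In each case the input is transformed by: swap the front and back halves of the string, then keep only the vowels.
So "peaadosg" becomes "oeaa".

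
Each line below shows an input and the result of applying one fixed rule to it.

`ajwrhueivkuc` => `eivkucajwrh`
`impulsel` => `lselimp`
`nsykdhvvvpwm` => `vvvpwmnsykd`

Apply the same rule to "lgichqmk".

What's happening: swap the front and back halves of the string, then delete the last character.
On "lgichqmk" that produces "hqmklgi".
(Check on "nsykdhvvvpwm": → "vvvpwmnsykdh" → "vvvpwmnsykd" ✓)

hqmklgi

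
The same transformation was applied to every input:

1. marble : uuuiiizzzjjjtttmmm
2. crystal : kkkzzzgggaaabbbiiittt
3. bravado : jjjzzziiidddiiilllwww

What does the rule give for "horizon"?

pppwwwzzzqqqhhhwwwvvv

The transformation: repeat every character 3 times, then shift every letter 8 places forward in the alphabet (wrapping around).
For "horizon" the result is "pppwwwzzzqqqhhhwwwvvv".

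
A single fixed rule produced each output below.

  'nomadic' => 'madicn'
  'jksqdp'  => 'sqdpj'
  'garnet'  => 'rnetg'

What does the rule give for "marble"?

rblem

The pattern: move the first character to the end, then delete the first character.
Applying both steps to "marble": "arblem", then "rblem".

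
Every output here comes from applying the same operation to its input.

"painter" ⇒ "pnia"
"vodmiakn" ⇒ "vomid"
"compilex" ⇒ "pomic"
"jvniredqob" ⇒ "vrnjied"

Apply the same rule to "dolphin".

pold

The transformation: delete the last 3 characters, then sort the characters into reverse alphabetical order.
On "dolphin": the first step gives "dolp", and the second then gives "pold".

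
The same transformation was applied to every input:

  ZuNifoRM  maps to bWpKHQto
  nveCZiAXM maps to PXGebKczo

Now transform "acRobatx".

CEtQDCVZ

Looking at the pairs, the operation is to shift every letter 2 places forward in the alphabet (wrapping around), then flip the case of every letter.
Applying that to "acRobatx" gives "CEtQDCVZ".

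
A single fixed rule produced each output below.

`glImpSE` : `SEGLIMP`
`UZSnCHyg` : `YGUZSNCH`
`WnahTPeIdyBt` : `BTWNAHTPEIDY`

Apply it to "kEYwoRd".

RDKEYWO

What's happening: move the last 2 characters to the front (rotate right by 2), then convert every letter to uppercase.
For "kEYwoRd", step one produces "RdkEYwo"; step two turns that into "RDKEYWO".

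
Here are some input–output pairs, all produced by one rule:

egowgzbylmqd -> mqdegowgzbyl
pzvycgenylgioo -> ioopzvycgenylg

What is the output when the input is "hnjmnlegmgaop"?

aophnjmnlegmg

Each output is the input with this applied: move the last 3 characters to the front (rotate right by 3).
For "hnjmnlegmgaop" the result is "aophnjmnlegmg".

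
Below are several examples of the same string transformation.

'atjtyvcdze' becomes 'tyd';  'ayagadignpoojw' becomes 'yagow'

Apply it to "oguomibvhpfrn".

gmvf

What's happening: keep one character in every 3, starting at position 2 (positions 2nd, 5th, 8th, ...).
For "oguomibvhpfrn" the result is "gmvf".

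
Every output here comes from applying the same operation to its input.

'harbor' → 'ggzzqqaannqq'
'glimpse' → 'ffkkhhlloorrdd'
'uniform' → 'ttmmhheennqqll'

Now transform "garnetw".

ffzzqqmmddssvv

Rule — shift every letter 1 place backward in the alphabet (wrapping around), then double every character.
Applying both steps to "garnetw": "fzqmdsv", then "ffzzqqmmddssvv".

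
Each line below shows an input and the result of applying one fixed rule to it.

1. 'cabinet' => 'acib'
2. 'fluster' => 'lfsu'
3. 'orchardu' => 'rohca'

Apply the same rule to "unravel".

nuar

In each case the input is transformed by: delete the last 3 characters, then swap each adjacent pair of characters (1↔2, 3↔4, ...).
Applying that to "unravel" gives "nuar".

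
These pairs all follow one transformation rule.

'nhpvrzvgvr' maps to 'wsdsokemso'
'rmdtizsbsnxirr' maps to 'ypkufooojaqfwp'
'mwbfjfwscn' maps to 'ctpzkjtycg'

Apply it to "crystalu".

In each case the input is transformed by: swap the front and back halves of the string, then shift every letter 3 places backward in the alphabet (wrapping around).
Starting from "crystalu": after the first operation, "talucrys"; after the second, "qxirzovp".

qxirzovp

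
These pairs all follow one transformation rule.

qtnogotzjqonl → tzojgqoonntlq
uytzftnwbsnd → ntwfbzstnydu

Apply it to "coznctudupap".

utdcunpzaopc

Each output is the input with this applied: take characters alternately from the front and the back (1st, last, 2nd, 2nd-last, ...), then reverse the string.
Starting from "coznctudupap": after the first operation, "cpoazpnucdtu"; after the second, "utdcunpzaopc".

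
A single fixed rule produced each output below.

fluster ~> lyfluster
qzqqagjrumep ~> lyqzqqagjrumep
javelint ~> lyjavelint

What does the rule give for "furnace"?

lyfurnace

Rule — prepend "ly".
So "furnace" becomes "lyfurnace".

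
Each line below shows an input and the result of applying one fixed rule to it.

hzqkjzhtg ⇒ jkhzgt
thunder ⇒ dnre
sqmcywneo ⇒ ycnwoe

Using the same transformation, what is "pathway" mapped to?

Rule — delete the first 3 characters, then swap each adjacent pair of characters (1↔2, 3↔4, ...).
"pathway" → "hway" → "whya".

whya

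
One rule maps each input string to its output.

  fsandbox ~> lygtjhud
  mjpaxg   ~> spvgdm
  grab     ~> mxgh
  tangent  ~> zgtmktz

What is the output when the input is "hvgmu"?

nbmsa

Looking at the pairs, the operation is to shift every letter 6 places forward in the alphabet (wrapping around).
On "hvgmu" that produces "nbmsa".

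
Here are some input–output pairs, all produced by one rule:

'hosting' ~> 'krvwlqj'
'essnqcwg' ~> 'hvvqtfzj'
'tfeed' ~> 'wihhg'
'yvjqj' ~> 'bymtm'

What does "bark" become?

What's happening: shift every letter 3 places forward in the alphabet (wrapping around).
For "bark" the result is "edun".

edun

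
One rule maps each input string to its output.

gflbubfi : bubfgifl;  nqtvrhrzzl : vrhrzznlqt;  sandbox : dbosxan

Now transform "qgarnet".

The transformation: swap the first and last characters, then move the first 3 characters to the end (rotate left by 3).
Starting from "qgarnet": after the first operation, "tgarneq"; after the second, "rneqtga".

rneqtga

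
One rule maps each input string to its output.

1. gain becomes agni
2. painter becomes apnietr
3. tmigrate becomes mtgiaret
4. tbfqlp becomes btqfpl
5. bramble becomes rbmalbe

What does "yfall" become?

The transformation: swap each adjacent pair of characters (1↔2, 3↔4, ...).
Doing the same to "yfall": "fylal".

fylal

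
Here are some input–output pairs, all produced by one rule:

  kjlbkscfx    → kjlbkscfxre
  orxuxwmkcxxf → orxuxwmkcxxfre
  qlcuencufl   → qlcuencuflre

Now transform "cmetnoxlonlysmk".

cmetnoxlonlysmkre

Rule — append "re".
So "cmetnoxlonlysmk" becomes "cmetnoxlonlysmkre".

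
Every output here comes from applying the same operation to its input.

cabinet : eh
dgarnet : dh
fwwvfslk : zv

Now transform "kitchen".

The rule is to keep one character in every 3, starting at position 3 (positions 3rd, 6th, 9th, ...), then shift every letter 3 places forward in the alphabet (wrapping around).
Working it through for "kitchen": intermediate "te", final "wh".

wh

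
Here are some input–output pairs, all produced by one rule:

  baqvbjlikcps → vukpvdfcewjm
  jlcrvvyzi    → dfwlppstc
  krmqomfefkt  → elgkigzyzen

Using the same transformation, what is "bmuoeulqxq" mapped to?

vgoiyofkrk

The rule is to shift every letter 6 places backward in the alphabet (wrapping around).
Applying that to "bmuoeulqxq" gives "vgoiyofkrk".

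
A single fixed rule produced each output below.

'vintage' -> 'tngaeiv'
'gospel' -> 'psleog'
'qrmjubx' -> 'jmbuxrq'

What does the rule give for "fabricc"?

Rule — swap each adjacent pair of characters (1↔2, 3↔4, ...), then move the first 2 characters to the end (rotate left by 2).
Applying both steps to "fabricc": "afrbcic", then "rbcicaf".

rbcicaf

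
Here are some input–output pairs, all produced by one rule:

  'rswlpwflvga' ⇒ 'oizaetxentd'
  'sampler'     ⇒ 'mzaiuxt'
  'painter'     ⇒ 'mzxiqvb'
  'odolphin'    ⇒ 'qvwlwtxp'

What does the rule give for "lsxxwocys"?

gataffewk

Rule — move the last 2 characters to the front (rotate right by 2), then shift every letter 8 places forward in the alphabet (wrapping around).
For "lsxxwocys", step one produces "yslsxxwoc"; step two turns that into "gataffewk".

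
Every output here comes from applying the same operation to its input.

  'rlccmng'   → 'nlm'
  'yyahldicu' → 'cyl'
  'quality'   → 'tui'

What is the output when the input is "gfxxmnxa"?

xfm

In each case the input is transformed by: move the last 2 characters to the front (rotate right by 2), then keep one character in every 3, starting at position 1 (positions 1st, 4th, 7th, ...).
On "gfxxmnxa" that produces "xfm".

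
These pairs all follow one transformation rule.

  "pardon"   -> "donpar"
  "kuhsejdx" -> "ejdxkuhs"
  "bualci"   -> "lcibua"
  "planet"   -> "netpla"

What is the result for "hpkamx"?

amxhpk

What's happening: swap the front and back halves of the string.
"hpkamx" → "amxhpk".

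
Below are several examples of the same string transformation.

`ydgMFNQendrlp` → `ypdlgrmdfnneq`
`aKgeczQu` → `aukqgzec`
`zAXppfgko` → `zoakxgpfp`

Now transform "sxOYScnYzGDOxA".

saxxooydsgczny

In each case the input is transformed by: take characters alternately from the front and the back (1st, last, 2nd, 2nd-last, ...), then convert every letter to lowercase.
"sxOYScnYzGDOxA" → "saxxooydsgczny".
(Check on "zAXppfgko": → "zoAkXgpfp" → "zoakxgpfp" ✓)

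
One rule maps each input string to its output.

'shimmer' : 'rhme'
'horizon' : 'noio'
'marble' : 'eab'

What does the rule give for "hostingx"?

The transformation: move the last character to the front, then keep every other character starting from the first (positions 1st, 3rd, 5th, ...).
Starting from "hostingx": after the first operation, "xhosting"; after the second, "xotn".

xotn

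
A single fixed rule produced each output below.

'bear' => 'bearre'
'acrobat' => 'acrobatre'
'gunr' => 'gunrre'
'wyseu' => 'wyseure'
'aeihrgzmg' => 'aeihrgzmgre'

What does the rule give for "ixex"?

Rule — append "re".
Doing the same to "ixex": "ixexre".

ixexre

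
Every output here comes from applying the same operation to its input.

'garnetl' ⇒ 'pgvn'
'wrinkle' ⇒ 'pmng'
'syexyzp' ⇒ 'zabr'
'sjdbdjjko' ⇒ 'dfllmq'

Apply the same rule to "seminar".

The rule is to delete the first 3 characters, then shift every letter 2 places forward in the alphabet (wrapping around).
Doing the same to "seminar": "kpct".

kpct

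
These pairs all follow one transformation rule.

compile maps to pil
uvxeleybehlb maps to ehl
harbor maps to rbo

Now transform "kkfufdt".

ufd

What's happening: move the last character to the front, then keep only the last 3 characters.
Applying both steps to "kkfufdt": "tkkfufd", then "ufd".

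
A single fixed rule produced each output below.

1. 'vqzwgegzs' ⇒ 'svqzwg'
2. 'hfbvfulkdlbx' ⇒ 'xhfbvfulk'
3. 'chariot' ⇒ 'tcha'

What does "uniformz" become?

zunif

Looking at the pairs, the operation is to move the last character to the front, then delete the last 3 characters.
Working it through for "uniformz": intermediate "zuniform", final "zunif".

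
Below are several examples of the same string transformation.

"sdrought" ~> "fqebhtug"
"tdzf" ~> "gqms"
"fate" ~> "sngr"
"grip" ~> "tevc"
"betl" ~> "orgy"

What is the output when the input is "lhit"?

Each output is the input with this applied: shift every letter 13 places forward in the alphabet (wrapping around) — i.e. ROT13.
So "lhit" becomes "yuvg".

yuvg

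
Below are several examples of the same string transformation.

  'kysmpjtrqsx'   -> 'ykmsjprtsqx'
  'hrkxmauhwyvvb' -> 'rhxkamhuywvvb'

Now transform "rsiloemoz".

The transformation: swap each adjacent pair of characters (1↔2, 3↔4, ...).
On "rsiloemoz" that produces "srlieoomz".

srlieoomz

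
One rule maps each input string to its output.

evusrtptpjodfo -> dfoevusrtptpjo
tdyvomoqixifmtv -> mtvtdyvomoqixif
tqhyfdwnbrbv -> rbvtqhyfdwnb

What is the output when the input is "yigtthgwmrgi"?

The pattern: move the last 3 characters to the front (rotate right by 3).
So "yigtthgwmrgi" becomes "rgiyigtthgwm".

rgiyigtthgwm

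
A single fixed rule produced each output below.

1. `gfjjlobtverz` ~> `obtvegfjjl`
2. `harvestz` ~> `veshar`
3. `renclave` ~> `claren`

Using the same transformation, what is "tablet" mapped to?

The pattern: delete the last 2 characters, then swap the front and back halves of the string.
Applying that to "tablet" gives "blta".

blta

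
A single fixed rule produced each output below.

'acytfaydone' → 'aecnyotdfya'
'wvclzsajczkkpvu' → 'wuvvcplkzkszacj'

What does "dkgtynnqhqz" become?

Looking at the pairs, the operation is to take characters alternately from the front and the back (1st, last, 2nd, 2nd-last, ...).
So "dkgtynnqhqz" becomes "dzkqghtqynn".

dzkqghtqynn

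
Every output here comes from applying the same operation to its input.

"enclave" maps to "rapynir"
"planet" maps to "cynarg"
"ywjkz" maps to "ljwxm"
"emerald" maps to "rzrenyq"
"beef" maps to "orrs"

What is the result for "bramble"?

oenzoyr

Rule — shift every letter 13 places forward in the alphabet (wrapping around) — i.e. ROT13.
So "bramble" becomes "oenzoyr".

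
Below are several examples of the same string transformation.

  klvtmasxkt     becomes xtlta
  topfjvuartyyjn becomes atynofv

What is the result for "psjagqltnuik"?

Rule — keep every other character starting from the second (positions 2nd, 4th, 6th, ...), then move the first 3 characters to the end (rotate left by 3).
For "psjagqltnuik", step one produces "saqtuk"; step two turns that into "tuksaq".

tuksaq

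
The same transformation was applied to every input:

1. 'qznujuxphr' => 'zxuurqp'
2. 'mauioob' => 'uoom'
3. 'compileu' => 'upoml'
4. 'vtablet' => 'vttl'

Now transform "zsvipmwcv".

In each case the input is transformed by: sort the characters into reverse alphabetical order, then delete the last 3 characters.
"zsvipmwcv" → "zwvvspmic" → "zwvvsp".

zwvvsp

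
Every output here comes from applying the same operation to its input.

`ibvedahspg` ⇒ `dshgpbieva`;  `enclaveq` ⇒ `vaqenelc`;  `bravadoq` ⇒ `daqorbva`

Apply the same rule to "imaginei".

In each case the input is transformed by: swap each adjacent pair of characters (1↔2, 3↔4, ...), then swap the front and back halves of the string.
On "imaginei": the first step gives "miganiie", and the second then gives "niiemiga".

niiemiga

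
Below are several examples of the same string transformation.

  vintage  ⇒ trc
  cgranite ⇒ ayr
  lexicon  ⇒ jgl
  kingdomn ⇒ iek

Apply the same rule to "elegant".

The transformation: shift every letter 2 places backward in the alphabet (wrapping around), then keep one character in every 3, starting at position 1 (positions 1st, 4th, 7th, ...).
Working it through for "elegant": intermediate "cjceylr", final "cer".

cer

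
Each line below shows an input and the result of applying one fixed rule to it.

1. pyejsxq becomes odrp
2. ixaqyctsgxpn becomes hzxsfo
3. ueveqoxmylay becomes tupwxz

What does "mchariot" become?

Each output is the input with this applied: keep every other character starting from the first (positions 1st, 3rd, 5th, ...), then shift every letter 1 place backward in the alphabet (wrapping around).
Applying both steps to "mchariot": "mhro", then "lgqn".
(Check on "ixaqyctsgxpn": → "iaytgp" → "hzxsfo" ✓)

lgqn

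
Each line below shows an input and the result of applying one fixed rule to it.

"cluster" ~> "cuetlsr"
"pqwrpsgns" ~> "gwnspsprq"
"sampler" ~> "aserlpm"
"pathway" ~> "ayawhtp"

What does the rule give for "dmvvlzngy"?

In each case the input is transformed by: sort the characters into alphabetical order, then take characters alternately from the front and the back (1st, last, 2nd, 2nd-last, ...).
Starting from "dmvvlzngy": after the first operation, "dglmnvvyz"; after the second, "dzgylvmvn".

dzgylvmvn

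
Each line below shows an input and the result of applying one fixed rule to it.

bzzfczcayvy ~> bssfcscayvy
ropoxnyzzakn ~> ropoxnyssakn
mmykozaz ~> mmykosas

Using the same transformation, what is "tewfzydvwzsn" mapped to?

tewfsydvwssn

The pattern: replace every "z" with "s".
Doing the same to "tewfzydvwzsn": "tewfsydvwssn".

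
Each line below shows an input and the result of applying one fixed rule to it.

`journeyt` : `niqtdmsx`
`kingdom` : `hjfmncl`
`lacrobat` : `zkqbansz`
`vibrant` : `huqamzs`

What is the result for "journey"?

Rule — shift every letter 1 place backward in the alphabet (wrapping around), then swap each adjacent pair of characters (1↔2, 3↔4, ...).
On "journey": the first step gives "intqmdx", and the second then gives "niqtdmx".

niqtdmx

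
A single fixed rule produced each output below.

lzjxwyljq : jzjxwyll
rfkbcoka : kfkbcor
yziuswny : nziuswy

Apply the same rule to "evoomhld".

lvoomhe

In each case the input is transformed by: delete the last character, then swap the first and last characters.
On "evoomhld": the first step gives "evoomhl", and the second then gives "lvoomhe".
(Check on "yziuswny": → "yziuswn" → "nziuswy" ✓)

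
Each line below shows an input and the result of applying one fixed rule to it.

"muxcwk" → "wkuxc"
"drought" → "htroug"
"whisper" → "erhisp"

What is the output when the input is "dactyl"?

ylact

Each output is the input with this applied: delete the first character, then move the last 2 characters to the front (rotate right by 2).
On "dactyl": the first step gives "actyl", and the second then gives "ylact".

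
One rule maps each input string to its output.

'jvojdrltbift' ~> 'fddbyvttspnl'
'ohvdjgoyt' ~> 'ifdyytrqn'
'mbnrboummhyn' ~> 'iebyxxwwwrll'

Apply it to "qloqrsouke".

ecbaayyvuo

Each output is the input with this applied: sort the characters into reverse alphabetical order, then shift every letter 10 places forward in the alphabet (wrapping around).
Doing the same to "qloqrsouke": "ecbaayyvuo".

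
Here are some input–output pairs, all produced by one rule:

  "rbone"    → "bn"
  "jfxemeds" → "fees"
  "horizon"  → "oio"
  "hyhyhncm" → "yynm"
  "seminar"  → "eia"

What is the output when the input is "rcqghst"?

The pattern: keep every other character starting from the second (positions 2nd, 4th, 6th, ...).
So "rcqghst" becomes "cgs".

cgs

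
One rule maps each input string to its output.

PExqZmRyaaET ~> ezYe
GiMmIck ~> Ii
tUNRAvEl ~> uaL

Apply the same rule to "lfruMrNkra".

FmK

Looking at the pairs, the operation is to keep one character in every 3, starting at position 2 (positions 2nd, 5th, 8th, ...), then flip the case of every letter.
On "lfruMrNkra": the first step gives "fMk", and the second then gives "FmK".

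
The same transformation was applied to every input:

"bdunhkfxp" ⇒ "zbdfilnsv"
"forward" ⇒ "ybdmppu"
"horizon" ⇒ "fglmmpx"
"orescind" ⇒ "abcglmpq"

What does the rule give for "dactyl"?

yabjrw

The rule is to sort the characters into alphabetical order, then shift every letter 2 places backward in the alphabet (wrapping around).
On "dactyl": the first step gives "acdlty", and the second then gives "yabjrw".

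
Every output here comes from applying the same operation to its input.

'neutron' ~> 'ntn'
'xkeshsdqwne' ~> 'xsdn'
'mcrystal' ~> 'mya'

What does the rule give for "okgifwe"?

oie

The transformation: keep one character in every 3, starting at position 1 (positions 1st, 4th, 7th, ...).
On "okgifwe" that produces "oie".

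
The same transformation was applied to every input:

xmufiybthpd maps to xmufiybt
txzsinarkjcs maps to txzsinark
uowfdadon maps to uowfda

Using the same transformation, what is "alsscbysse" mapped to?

alsscby

The rule is to delete the last 3 characters.
So "alsscbysse" becomes "alsscby".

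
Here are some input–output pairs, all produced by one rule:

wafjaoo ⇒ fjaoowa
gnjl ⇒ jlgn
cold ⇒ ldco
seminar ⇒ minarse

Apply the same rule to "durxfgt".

Looking at the pairs, the operation is to move the first 2 characters to the end (rotate left by 2).
Doing the same to "durxfgt": "rxfgtdu".

rxfgtdu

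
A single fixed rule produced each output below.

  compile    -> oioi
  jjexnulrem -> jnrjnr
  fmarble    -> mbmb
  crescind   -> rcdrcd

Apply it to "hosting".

oioi

Rule — keep one character in every 3, starting at position 2 (positions 2nd, 5th, 8th, ...), then write the whole string twice.
"hosting" → "oi" → "oioi".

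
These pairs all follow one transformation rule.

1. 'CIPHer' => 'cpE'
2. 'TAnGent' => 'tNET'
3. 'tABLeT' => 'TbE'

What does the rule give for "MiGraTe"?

Rule — keep every other character starting from the first (positions 1st, 3rd, 5th, ...), then flip the case of every letter.
On "MiGraTe": the first step gives "MGae", and the second then gives "mgAE".

mgAE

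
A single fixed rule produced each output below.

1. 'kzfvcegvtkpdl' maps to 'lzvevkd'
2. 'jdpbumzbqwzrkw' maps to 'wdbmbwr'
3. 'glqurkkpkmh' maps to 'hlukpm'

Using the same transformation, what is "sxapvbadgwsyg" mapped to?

What's happening: move the last character to the front, then keep every other character starting from the first (positions 1st, 3rd, 5th, ...).
Applying that to "sxapvbadgwsyg" gives "gxpbdwy".
(Check on "jdpbumzbqwzrkw": → "wjdpbumzbqwzrk" → "wdbmbwr" ✓)

gxpbdwy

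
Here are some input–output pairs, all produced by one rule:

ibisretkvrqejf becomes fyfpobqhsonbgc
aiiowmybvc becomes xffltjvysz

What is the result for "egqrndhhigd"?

The transformation: shift every letter 3 places backward in the alphabet (wrapping around).
"egqrndhhigd" → "bdnokaeefda".

bdnokaeefda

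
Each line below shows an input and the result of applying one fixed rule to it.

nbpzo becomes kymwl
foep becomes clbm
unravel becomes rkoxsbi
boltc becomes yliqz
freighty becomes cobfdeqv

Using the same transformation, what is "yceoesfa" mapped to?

Each output is the input with this applied: shift every letter 3 places backward in the alphabet (wrapping around).
For "yceoesfa" the result is "vzblbpcx".

vzblbpcx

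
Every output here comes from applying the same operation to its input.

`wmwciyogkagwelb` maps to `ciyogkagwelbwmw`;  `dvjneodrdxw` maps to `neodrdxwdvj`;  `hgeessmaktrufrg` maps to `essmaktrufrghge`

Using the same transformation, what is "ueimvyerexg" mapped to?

The pattern: move the first 3 characters to the end (rotate left by 3).
"ueimvyerexg" → "mvyerexguei".

mvyerexguei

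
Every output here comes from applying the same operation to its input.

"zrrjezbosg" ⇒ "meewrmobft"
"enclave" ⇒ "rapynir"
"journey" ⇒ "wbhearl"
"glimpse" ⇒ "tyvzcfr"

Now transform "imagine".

Rule — shift every letter 13 places forward in the alphabet (wrapping around) — i.e. ROT13.
So "imagine" becomes "vzntvar".

vzntvar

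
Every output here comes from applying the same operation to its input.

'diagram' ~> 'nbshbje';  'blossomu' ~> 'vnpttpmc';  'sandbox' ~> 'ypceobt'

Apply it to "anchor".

spidob

The rule is to reverse the string, then shift every letter 1 place forward in the alphabet (wrapping around).
Working it through for "anchor": intermediate "rohcna", final "spidob".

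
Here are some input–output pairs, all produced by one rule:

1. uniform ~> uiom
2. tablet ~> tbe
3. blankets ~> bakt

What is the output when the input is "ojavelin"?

oaei

The rule is to keep every other character starting from the first (positions 1st, 3rd, 5th, ...).
For "ojavelin" the result is "oaei".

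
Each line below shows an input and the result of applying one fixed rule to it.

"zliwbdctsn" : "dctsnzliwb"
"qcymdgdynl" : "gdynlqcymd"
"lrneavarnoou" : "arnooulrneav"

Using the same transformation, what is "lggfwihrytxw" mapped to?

hrytxwlggfwi

Rule — swap the front and back halves of the string.
"lggfwihrytxw" → "hrytxwlggfwi".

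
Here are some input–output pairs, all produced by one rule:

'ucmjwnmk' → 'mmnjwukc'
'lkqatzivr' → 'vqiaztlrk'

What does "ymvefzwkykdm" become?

dvkeyfkzwymm

In each case the input is transformed by: take characters alternately from the front and the back (1st, last, 2nd, 2nd-last, ...), then move the first 3 characters to the end (rotate left by 3).
For "ymvefzwkykdm" the result is "dvkeyfkzwymm".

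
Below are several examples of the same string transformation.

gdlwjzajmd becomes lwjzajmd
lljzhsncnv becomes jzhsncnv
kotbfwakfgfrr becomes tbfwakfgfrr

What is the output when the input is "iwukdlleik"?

ukdlleik

Rule — delete the first 2 characters.
"iwukdlleik" → "ukdlleik".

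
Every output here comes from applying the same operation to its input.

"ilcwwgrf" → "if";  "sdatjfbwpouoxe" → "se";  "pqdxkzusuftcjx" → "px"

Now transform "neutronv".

The rule is to take characters alternately from the front and the back (1st, last, 2nd, 2nd-last, ...), then keep only the first 2 characters.
On "neutronv": the first step gives "nvenuotr", and the second then gives "nv".
(Check on "pqdxkzusuftcjx": → "pxqjdcxtkfzuus" → "px" ✓)

nv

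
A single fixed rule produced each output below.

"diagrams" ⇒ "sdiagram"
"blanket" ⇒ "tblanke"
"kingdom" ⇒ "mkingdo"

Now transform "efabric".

What's happening: move the last character to the front.
"efabric" → "cefabri".

cefabri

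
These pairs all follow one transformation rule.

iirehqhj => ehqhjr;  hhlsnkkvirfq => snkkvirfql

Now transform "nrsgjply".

gjplys

What's happening: delete the first 2 characters, then move the first character to the end.
So "nrsgjply" becomes "gjplys".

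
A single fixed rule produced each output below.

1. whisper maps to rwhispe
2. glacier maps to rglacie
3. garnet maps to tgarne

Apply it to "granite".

egranit

The pattern: move the last character to the front.
Doing the same to "granite": "egranit".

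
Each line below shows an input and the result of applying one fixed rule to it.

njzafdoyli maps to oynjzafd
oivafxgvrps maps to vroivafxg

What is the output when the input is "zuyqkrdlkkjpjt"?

jpzuyqkrdlkk

Each output is the input with this applied: delete the last 2 characters, then move the last 2 characters to the front (rotate right by 2).
On "zuyqkrdlkkjpjt" that produces "jpzuyqkrdlkk".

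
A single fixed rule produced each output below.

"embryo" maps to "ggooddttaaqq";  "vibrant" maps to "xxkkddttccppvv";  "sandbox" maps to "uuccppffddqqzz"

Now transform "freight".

hhttggkkiijjvv

What's happening: double every character, then shift every letter 2 places forward in the alphabet (wrapping around).
For "freight", step one produces "ffrreeiigghhtt"; step two turns that into "hhttggkkiijjvv".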